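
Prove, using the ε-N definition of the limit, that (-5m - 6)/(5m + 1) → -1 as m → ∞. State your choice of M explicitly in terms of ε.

M = 1/ε

Suppose ε > 0. For m ≥ 1, |(-5m - 6)/(5m + 1) + 1| = |-25|/(5(5m + 1)) = 25/(5(5m + 1)).
Since 5m + 1 ≥ 5m for m ≥ 1, this is ≤ 25/(5·5m) = 1/m.
So |(-5m - 6)/(5m + 1) + 1| < ε whenever m > 1/ε.
Take M = 1/ε. If m > M then |(-5m - 6)/(5m + 1) + 1| ≤ 1/m < ε.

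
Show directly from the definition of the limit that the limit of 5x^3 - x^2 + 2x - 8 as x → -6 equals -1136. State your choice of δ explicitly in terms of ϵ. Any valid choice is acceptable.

Suppose ϵ > 0. We want δ > 0 such that 0 < |x + 6| < δ implies |(5x^3 - x^2 + 2x - 8) + 1136| < ϵ.
(5x^3 - x^2 + 2x - 8) + 1136 = 5x^3 - x^2 + 2x + 1128 = (x + 6)(5x^2 - 31x + 188).
So |(5x^3 - x^2 + 2x - 8) + 1136| = |x + 6|·|5x^2 - 31x + 188|.
Require δ ≤ 1. Then |x + 6| < 1 gives |x| < 7, and by the triangle inequality |5x^2 - 31x + 188| ≤ 5·7^2 + 31·7 + 188 = 650.
Hence |(5x^3 - x^2 + 2x - 8) + 1136| ≤ 650|x + 6| < ϵ provided |x + 6| < ϵ/650.
Take δ = min(1, ϵ/650). Then 0 < |x + 6| < δ gives both |x + 6| < 1 and |x + 6| < ϵ/650, so |(5x^3 - x^2 + 2x - 8) + 1136| < ϵ.

δ = min(1, ϵ/650)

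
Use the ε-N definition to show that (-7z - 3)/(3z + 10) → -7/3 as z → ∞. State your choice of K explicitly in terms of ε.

K = (61/9)/ε

Fix ε > 0. We seek K > 0 such that z > K implies |(-7z - 3)/(3z + 10) + 7/3| < ε.
(-7z - 3)/(3z + 10) + 7/3 = (3(-7z - 3) − (-7)(3z + 10)) / (3(3z + 10)) = 61/(3(3z + 10)).
For z > 0 we have 3z + 10 > 3z, so |(-7z - 3)/(3z + 10) + 7/3| = 61/(3(3z + 10)) < 61/(3·3z) = (61/9)/z.
Thus |(-7z - 3)/(3z + 10) + 7/3| < ε whenever z > (61/9)/ε.
Take K = (61/9)/ε. If z > K then |(-7z - 3)/(3z + 10) + 7/3| < (61/9)/z < ε.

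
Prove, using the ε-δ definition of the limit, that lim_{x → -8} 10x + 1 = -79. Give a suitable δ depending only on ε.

δ = ε/10

Suppose ε > 0. We need δ > 0 so that 0 < |x + 8| < δ implies |(10x + 1) + 79| < ε.
Since (10x + 1) + 79 = 10(x + 8), we have |(10x + 1) + 79| = 10|x + 8|.
Thus it suffices that |x + 8| < ε/10.
Take δ = ε/10. If 0 < |x + 8| < δ then |(10x + 1) + 79| = 10|x + 8| < 10·(ε/10) = ε.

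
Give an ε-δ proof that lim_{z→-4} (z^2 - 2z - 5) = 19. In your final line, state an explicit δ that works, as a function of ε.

Let ε > 0 be given. We want δ > 0 such that 0 < |z + 4| < δ implies |(z^2 - 2z - 5) − 19| < ε.
(z^2 - 2z - 5) − 19 = z^2 - 2z - 24 = (z + 4)(z - 6).
So |(z^2 - 2z - 5) − 19| = |z + 4|·|z - 6|.
Assume first that |z + 4| < 2, so |z| < 6. Then |z - 6| ≤ 6 + 6 = 12.
Hence |(z^2 - 2z - 5) − 19| ≤ 12|z + 4| < ε provided |z + 4| < ε/12.
Choosing δ = min(2, ε/12) ensures both conditions, hence |(z^2 - 2z - 5) − 19| < ε.

δ = min(2, ε/12)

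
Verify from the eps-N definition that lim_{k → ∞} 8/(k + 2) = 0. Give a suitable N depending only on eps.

N = 8/eps

Let eps > 0. For k ≥ 1, |8/(k + 2) − 0| = 8/(k + 2) ≤ 8/k.
We need 8/k < eps, i.e. k > 8/eps.
Take N = 8/eps. If k > N then |8/(k + 2)| ≤ 8/k < eps.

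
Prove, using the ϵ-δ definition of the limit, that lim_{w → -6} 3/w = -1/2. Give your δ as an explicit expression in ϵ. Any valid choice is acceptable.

Let ϵ > 0. We seek δ > 0 such that 0 < |w + 6| < δ implies |3/w + 1/2| < ϵ.
|3/w + 1/2| = 3·|-6 − w|/(6·|w|) = 3|w + 6|/(6|w|).
Require δ ≤ 3 so that |w| > 6 − 3 = 3, hence 6|w| > 18.
Then |3/w + 1/2| < 3|w + 6|/18, which is < ϵ when |w + 6| < 6ϵ.
Take δ = min(3, 6ϵ). Then 0 < |w + 6| < δ gives both |w + 6| < 3 and |w + 6| < 6ϵ, so |3/w + 1/2| < ϵ.

δ = min(3, 6ϵ)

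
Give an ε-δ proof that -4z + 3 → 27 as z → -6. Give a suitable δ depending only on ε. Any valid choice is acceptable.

Suppose ε > 0. We need δ > 0 so that 0 < |z + 6| < δ implies |(-4z + 3) − 27| < ε.
|(-4z + 3) − 27| = |-4z - 24| = 4|z + 6|.
So 4|z + 6| < ε exactly when |z + 6| < ε/4.
Choosing δ = ε/4 gives |(-4z + 3) − 27| = 4|z + 6| < ε whenever |z + 6| < δ.

δ = ε/4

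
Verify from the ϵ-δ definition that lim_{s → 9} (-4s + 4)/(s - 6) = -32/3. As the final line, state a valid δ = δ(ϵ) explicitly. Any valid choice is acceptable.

δ = min(3/2, (9/40)ϵ)

Fix ϵ > 0. We want δ > 0 with 0 < |s − 9| < δ ⇒ |(-4s + 4)/(s - 6) + 32/3| < ϵ.
Combining over a common denominator, (-4s + 4)/(s - 6) + 32/3 = [(-4s + 4)·3 − (-32)·(s - 6)] / [3·(s - 6)] = 20(s − 9) / (3(s - 6)).
So |(-4s + 4)/(s - 6) + 32/3| = 20|s − 9| / (3·|s − 6|).
Restrict δ ≤ 3/2. Then |s − 9| < 3/2 gives |s − 6| = |(s − 9) + 3| ≥ 3 − 3/2 = 3/2.
Hence |(-4s + 4)/(s - 6) + 32/3| < 20|s − 9|/(3·(3/2)) = (40/9)|s − 9|, which is < ϵ once |s − 9| < (9/40)ϵ.
Take δ = min(3/2, (9/40)ϵ). Then 0 < |s − 9| < δ forces both bounds, so |(-4s + 4)/(s - 6) + 32/3| < ϵ.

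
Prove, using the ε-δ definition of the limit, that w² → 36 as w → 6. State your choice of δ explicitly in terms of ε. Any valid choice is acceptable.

δ = min(2, ε/14)

Let ε > 0. We seek δ > 0 with 0 < |w − 6| < δ ⇒ |w² − 36| < ε.
Factor: w² − 36 = (w − 6)(w + 6), so |w² − 36| = |w − 6|·|w + 6|.
Impose δ ≤ 2 so that |w| < 8; then |w + 6| ≤ 14.
Hence |w² − 36| ≤ 14|w − 6|, which is < ε once |w − 6| < ε/14.
Take δ = min(2, ε/14). If 0 < |w − 6| < δ then both bounds hold and |w² − 36| ≤ 14|w − 6| < 14·(ε/14) = ε.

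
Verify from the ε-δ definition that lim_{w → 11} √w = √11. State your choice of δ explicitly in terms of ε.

Fix ε > 0. We want δ > 0 such that 0 < |w − 11| < δ implies |√w − √11| < ε.
Multiplying by the conjugate, |√w − √11| = |w − 11|/(√w + √11).
Restrict δ ≤ 11 so that |w − 11| < 11 forces w > 0, and then √w + √11 > √11.
Hence |√w − √11| < |w − 11|/√11, which is < ε once |w − 11| < √11·ε.
Take δ = min(11, √11·ε). If 0 < |w − 11| < δ then w > 0 and |√w − √11| < |w − 11|/√11 < ε.

δ = min(11, √11·ε)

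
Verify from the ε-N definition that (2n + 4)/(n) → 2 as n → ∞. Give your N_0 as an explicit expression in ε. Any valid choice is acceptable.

N_0 = 4/ε

Let ε > 0. For n ≥ 1, |(2n + 4)/(n) − 2| = |4|/((n)) = 4/((n)).
Since n ≥ n for n ≥ 1, this is ≤ 4/(n) = 4/n.
So |(2n + 4)/(n) − 2| < ε whenever n > 4/ε.
Take N_0 = 4/ε. If n > N_0 then |(2n + 4)/(n) − 2| ≤ 4/n < ε.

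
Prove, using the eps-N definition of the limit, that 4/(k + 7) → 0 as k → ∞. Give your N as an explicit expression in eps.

N = 4/eps

Let eps > 0. For k ≥ 1, |4/(k + 7) − 0| = 4/(k + 7) ≤ 4/k.
We need 4/k < eps, i.e. k > 4/eps.
Take N = 4/eps. If k > N then |4/(k + 7)| ≤ 4/k < eps.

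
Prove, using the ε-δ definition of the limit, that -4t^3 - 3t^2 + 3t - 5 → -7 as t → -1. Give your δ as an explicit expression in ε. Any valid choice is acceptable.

δ = min(1, ε/20)

Fix ε > 0. We want δ > 0 such that 0 < |t + 1| < δ implies |(-4t^3 - 3t^2 + 3t - 5) + 7| < ε.
(-4t^3 - 3t^2 + 3t - 5) + 7 = -4t^3 - 3t^2 + 3t + 2 = (t + 1)(-4t^2 + t + 2).
So |(-4t^3 - 3t^2 + 3t - 5) + 7| = |t + 1|·|-4t^2 + t + 2|.
Require δ ≤ 1. Then |t + 1| < 1 gives |t| < 2, and by the triangle inequality |-4t^2 + t + 2| ≤ 4·2^2 + 2 + 2 = 20.
Hence |(-4t^3 - 3t^2 + 3t - 5) + 7| ≤ 20|t + 1| < ε provided |t + 1| < ε/20.
Take δ = min(1, ε/20). Then 0 < |t + 1| < δ gives both |t + 1| < 1 and |t + 1| < ε/20, so |(-4t^3 - 3t^2 + 3t - 5) + 7| < ε.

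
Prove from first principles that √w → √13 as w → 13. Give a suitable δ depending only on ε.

δ = min(13, √13·ε)

Suppose ε > 0. We want δ > 0 such that 0 < |w − 13| < δ implies |√w − √13| < ε.
Rationalise: √w − √13 = (w − 13)/(√w + √13), so |√w − √13| = |w − 13|/(√w + √13).
Restrict δ ≤ 13 so that |w − 13| < 13 forces w > 0, and then √w + √13 > √13.
Hence |√w − √13| < |w − 13|/√13, which is < ε once |w − 13| < √13·ε.
Take δ = min(13, √13·ε). If 0 < |w − 13| < δ then w > 0 and |√w − √13| < |w − 13|/√13 < ε.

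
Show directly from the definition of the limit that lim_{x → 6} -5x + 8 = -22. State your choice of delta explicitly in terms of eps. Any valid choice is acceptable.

Let eps > 0. We need delta > 0 so that 0 < |x − 6| < delta implies |(-5x + 8) + 22| < eps.
Since (-5x + 8) + 22 = -5(x − 6), we have |(-5x + 8) + 22| = 5|x − 6|.
So 5|x − 6| < eps exactly when |x − 6| < eps/5.
Take delta = eps/5. If 0 < |x − 6| < delta then |(-5x + 8) + 22| = 5|x − 6| < 5·(eps/5) = eps.

delta = eps/5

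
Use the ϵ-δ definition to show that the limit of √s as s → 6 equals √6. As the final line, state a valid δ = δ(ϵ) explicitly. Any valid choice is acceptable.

δ = min(6, √6·ϵ)

Let ϵ > 0. We want δ > 0 such that 0 < |s − 6| < δ implies |√s − √6| < ϵ.
Multiplying by the conjugate, |√s − √6| = |s − 6|/(√s + √6).
Restrict δ ≤ 6 so that |s − 6| < 6 forces s > 0, and then √s + √6 > √6.
Hence |√s − √6| < |s − 6|/√6, which is < ϵ once |s − 6| < √6·ϵ.
Take δ = min(6, √6·ϵ). If 0 < |s − 6| < δ then s > 0 and |√s − √6| < |s − 6|/√6 < ϵ.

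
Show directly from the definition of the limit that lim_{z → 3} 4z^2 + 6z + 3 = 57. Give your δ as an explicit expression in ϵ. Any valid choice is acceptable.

δ = min(1, ϵ/34)

Let ϵ > 0. We want δ > 0 such that 0 < |z − 3| < δ implies |(4z^2 + 6z + 3) − 57| < ϵ.
(4z^2 + 6z + 3) − 57 = 4z^2 + 6z - 54 = (z − 3)(4z + 18).
So |(4z^2 + 6z + 3) − 57| = |z − 3|·|4z + 18|.
Assume first that |z − 3| < 1, so |z| < 4. Then |4z + 18| ≤ 4·4 + 18 = 34.
Hence |(4z^2 + 6z + 3) − 57| ≤ 34|z − 3| < ϵ provided |z − 3| < ϵ/34.
Choosing δ = min(1, ϵ/34) ensures both conditions, hence |(4z^2 + 6z + 3) − 57| < ϵ.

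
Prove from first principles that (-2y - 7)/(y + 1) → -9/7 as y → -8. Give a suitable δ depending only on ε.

Let ε > 0 be given. We want δ > 0 with 0 < |y + 8| < δ ⇒ |(-2y - 7)/(y + 1) + 9/7| < ε.
Combining over a common denominator, (-2y - 7)/(y + 1) + 9/7 = [(-2y - 7)·(-7) − 9·(y + 1)] / [(-7)·(y + 1)] = 5(y + 8) / ((-7)(y + 1)).
So |(-2y - 7)/(y + 1) + 9/7| = 5|y + 8| / (7·|y + 1|).
Require δ ≤ 7/2, so |y + 1| ≥ |-7| − |y + 8| > 7 − 7/2 = 7/2.
Hence |(-2y - 7)/(y + 1) + 9/7| < 5|y + 8|/(7·(7/2)) = (10/49)|y + 8|, which is < ε once |y + 8| < (49/10)ε.
Take δ = min(7/2, (49/10)ε). Then 0 < |y + 8| < δ forces both bounds, so |(-2y - 7)/(y + 1) + 9/7| < ε.

δ = min(7/2, (49/10)ε)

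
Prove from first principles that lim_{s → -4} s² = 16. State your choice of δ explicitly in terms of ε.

Let ε > 0 be given. We seek δ > 0 with 0 < |s + 4| < δ ⇒ |s² − 16| < ε.
Factor: s² − 16 = (s + 4)(s - 4), so |s² − 16| = |s + 4|·|s - 4|.
Restrict δ ≤ 1. Then |s + 4| < 1 gives |s| < 5, so by the triangle inequality |s - 4| ≤ 5 + 4 = 9.
Hence |s² − 16| ≤ 9|s + 4|, which is < ε once |s + 4| < ε/9.
Take δ = min(1, ε/9). If 0 < |s + 4| < δ then both bounds hold and |s² − 16| ≤ 9|s + 4| < 9·(ε/9) = ε.

δ = min(1, ε/9)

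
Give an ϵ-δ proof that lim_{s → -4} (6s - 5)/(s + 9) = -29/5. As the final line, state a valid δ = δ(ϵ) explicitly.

Suppose ϵ > 0. We want δ > 0 with 0 < |s + 4| < δ ⇒ |(6s - 5)/(s + 9) + 29/5| < ϵ.
Combining over a common denominator, (6s - 5)/(s + 9) + 29/5 = [(6s - 5)·5 − (-29)·(s + 9)] / [5·(s + 9)] = 59(s + 4) / (5(s + 9)).
So |(6s - 5)/(s + 9) + 29/5| = 59|s + 4| / (5·|s + 9|).
Restrict δ ≤ 5/2. Then |s + 4| < 5/2 gives |s + 9| = |(s + 4) + 5| ≥ 5 − 5/2 = 5/2.
Hence |(6s - 5)/(s + 9) + 29/5| < 59|s + 4|/(5·(5/2)) = (118/25)|s + 4|, which is < ϵ once |s + 4| < (25/118)ϵ.
Take δ = min(5/2, (25/118)ϵ). Then 0 < |s + 4| < δ forces both bounds, so |(6s - 5)/(s + 9) + 29/5| < ϵ.

δ = min(5/2, (25/118)ϵ)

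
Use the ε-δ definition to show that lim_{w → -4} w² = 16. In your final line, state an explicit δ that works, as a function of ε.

δ = min(1, ε/9)

Suppose ε > 0. We seek δ > 0 with 0 < |w + 4| < δ ⇒ |w² − 16| < ε.
Factor: w² − 16 = (w + 4)(w - 4), so |w² − 16| = |w + 4|·|w - 4|.
Restrict δ ≤ 1. Then |w + 4| < 1 gives |w| < 5, so by the triangle inequality |w - 4| ≤ 5 + 4 = 9.
Hence |w² − 16| ≤ 9|w + 4|, which is < ε once |w + 4| < ε/9.
Take δ = min(1, ε/9). If 0 < |w + 4| < δ then both bounds hold and |w² − 16| ≤ 9|w + 4| < 9·(ε/9) = ε.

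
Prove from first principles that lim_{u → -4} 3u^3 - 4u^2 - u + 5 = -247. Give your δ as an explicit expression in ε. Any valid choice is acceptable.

δ = min(1, ε/218)

Let ε > 0 be given. We want δ > 0 such that 0 < |u + 4| < δ implies |(3u^3 - 4u^2 - u + 5) + 247| < ε.
(3u^3 - 4u^2 - u + 5) + 247 = 3u^3 - 4u^2 - u + 252 = (u + 4)(3u^2 - 16u + 63).
So |(3u^3 - 4u^2 - u + 5) + 247| = |u + 4|·|3u^2 - 16u + 63|.
Assume first that |u + 4| < 1, so |u| < 5. Then |3u^2 - 16u + 63| ≤ 3·5^2 + 16·5 + 63 = 218.
Hence |(3u^3 - 4u^2 - u + 5) + 247| ≤ 218|u + 4| < ε provided |u + 4| < ε/218.
Take δ = min(1, ε/218). Then 0 < |u + 4| < δ gives both |u + 4| < 1 and |u + 4| < ε/218, so |(3u^3 - 4u^2 - u + 5) + 247| < ε.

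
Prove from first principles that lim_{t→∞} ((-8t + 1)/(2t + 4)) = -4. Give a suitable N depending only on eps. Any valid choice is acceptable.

Let eps > 0. We seek N > 0 such that t > N implies |(-8t + 1)/(2t + 4) + 4| < eps.
(-8t + 1)/(2t + 4) + 4 = (2(-8t + 1) − (-8)(2t + 4)) / (2(2t + 4)) = 34/(2(2t + 4)).
For t > 0 we have 2t + 4 > 2t, so |(-8t + 1)/(2t + 4) + 4| = 34/(2(2t + 4)) < 34/(2·2t) = (17/2)/t.
Thus |(-8t + 1)/(2t + 4) + 4| < eps whenever t > (17/2)/eps.
Take N = (17/2)/eps. If t > N then |(-8t + 1)/(2t + 4) + 4| < (17/2)/t < eps.

N = (17/2)/eps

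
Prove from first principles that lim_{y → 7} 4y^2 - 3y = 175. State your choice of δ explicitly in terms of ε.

Let ε > 0. We want δ > 0 such that 0 < |y − 7| < δ implies |(4y^2 - 3y) − 175| < ε.
(4y^2 - 3y) − 175 = 4y^2 - 3y - 175 = (y − 7)(4y + 25).
So |(4y^2 - 3y) − 175| = |y − 7|·|4y + 25|.
Assume first that |y − 7| < 1, so |y| < 8. Then |4y + 25| ≤ 4·8 + 25 = 57.
Hence |(4y^2 - 3y) − 175| ≤ 57|y − 7| < ε provided |y − 7| < ε/57.
Take δ = min(1, ε/57). Then 0 < |y − 7| < δ gives both |y − 7| < 1 and |y − 7| < ε/57, so |(4y^2 - 3y) − 175| < ε.

δ = min(1, ε/57)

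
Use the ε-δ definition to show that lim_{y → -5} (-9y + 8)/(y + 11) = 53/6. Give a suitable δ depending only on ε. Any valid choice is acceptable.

Let ε > 0 be given. We want δ > 0 with 0 < |y + 5| < δ ⇒ |(-9y + 8)/(y + 11) − (53/6)| < ε.
Combining over a common denominator, (-9y + 8)/(y + 11) − (53/6) = [(-9y + 8)·6 − 53·(y + 11)] / [6·(y + 11)] = -107(y + 5) / (6(y + 11)).
So |(-9y + 8)/(y + 11) − (53/6)| = 107|y + 5| / (6·|y + 11|).
Restrict δ ≤ 3. Then |y + 5| < 3 gives |y + 11| = |(y + 5) + 6| ≥ 6 − 3 = 3.
Hence |(-9y + 8)/(y + 11) − (53/6)| < 107|y + 5|/(6·3) = (107/18)|y + 5|, which is < ε once |y + 5| < (18/107)ε.
Take δ = min(3, (18/107)ε). Then 0 < |y + 5| < δ forces both bounds, so |(-9y + 8)/(y + 11) − (53/6)| < ε.

δ = min(3, (18/107)ε)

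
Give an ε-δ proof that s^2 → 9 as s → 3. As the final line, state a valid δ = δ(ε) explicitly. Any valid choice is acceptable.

δ = min(2, ε/8)

Suppose ε > 0. We seek δ > 0 with 0 < |s − 3| < δ ⇒ |s^2 − 9| < ε.
Factor: s^2 − 9 = (s − 3)(s + 3), so |s^2 − 9| = |s − 3|·|s + 3|.
Restrict δ ≤ 2. Then |s − 3| < 2 gives |s| < 5, so by the triangle inequality |s + 3| ≤ 5 + 3 = 8.
Hence |s^2 − 9| ≤ 8|s − 3|, which is < ε once |s − 3| < ε/8.
Take δ = min(2, ε/8). If 0 < |s − 3| < δ then both bounds hold and |s^2 − 9| ≤ 8|s − 3| < 8·(ε/8) = ε.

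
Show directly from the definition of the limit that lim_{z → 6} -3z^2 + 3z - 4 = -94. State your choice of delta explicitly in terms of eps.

delta = min(1, eps/36)

Fix eps > 0. We want delta > 0 such that 0 < |z − 6| < delta implies |(-3z^2 + 3z - 4) + 94| < eps.
(-3z^2 + 3z - 4) + 94 = -3z^2 + 3z + 90 = (z − 6)(-3z - 15).
So |(-3z^2 + 3z - 4) + 94| = |z − 6|·|-3z - 15|.
Require delta ≤ 1. Then |z − 6| < 1 gives |z| < 7, and by the triangle inequality |-3z - 15| ≤ 3·7 + 15 = 36.
Hence |(-3z^2 + 3z - 4) + 94| ≤ 36|z − 6| < eps provided |z − 6| < eps/36.
Take delta = min(1, eps/36). Then 0 < |z − 6| < delta gives both |z − 6| < 1 and |z − 6| < eps/36, so |(-3z^2 + 3z - 4) + 94| < eps.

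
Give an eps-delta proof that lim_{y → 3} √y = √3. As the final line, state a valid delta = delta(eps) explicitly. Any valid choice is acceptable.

delta = min(3, √3·eps)

Let eps > 0 be given. We want delta > 0 such that 0 < |y − 3| < delta implies |√y − √3| < eps.
Rationalise: √y − √3 = (y − 3)/(√y + √3), so |√y − √3| = |y − 3|/(√y + √3).
Restrict delta ≤ 3 so that |y − 3| < 3 forces y > 0, and then √y + √3 > √3.
Hence |√y − √3| < |y − 3|/√3, which is < eps once |y − 3| < √3·eps.
Take delta = min(3, √3·eps). If 0 < |y − 3| < delta then y > 0 and |√y − √3| < |y − 3|/√3 < eps.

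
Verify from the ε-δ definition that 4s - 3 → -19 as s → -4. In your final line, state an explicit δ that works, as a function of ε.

Let ε > 0. We need δ > 0 so that 0 < |s + 4| < δ implies |(4s - 3) + 19| < ε.
Since (4s - 3) + 19 = 4(s + 4), we have |(4s - 3) + 19| = 4|s + 4|.
Thus it suffices that |s + 4| < ε/4.
Choosing δ = ε/4 gives |(4s - 3) + 19| = 4|s + 4| < ε whenever |s + 4| < δ.

δ = ε/4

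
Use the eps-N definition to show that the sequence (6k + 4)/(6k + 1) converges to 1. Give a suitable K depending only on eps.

Suppose eps > 0. For k ≥ 1, |(6k + 4)/(6k + 1) − 1| = |18|/(6(6k + 1)) = 18/(6(6k + 1)).
Since 6k + 1 ≥ 6k for k ≥ 1, this is ≤ 18/(6·6k) = (1/2)/k.
So |(6k + 4)/(6k + 1) − 1| < eps whenever k > (1/2)/eps.
Take K = (1/2)/eps. If k > K then |(6k + 4)/(6k + 1) − 1| ≤ (1/2)/k < eps.

K = (1/2)/eps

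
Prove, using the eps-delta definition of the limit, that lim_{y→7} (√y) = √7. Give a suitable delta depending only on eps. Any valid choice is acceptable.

Fix eps > 0. We want delta > 0 such that 0 < |y − 7| < delta implies |√y − √7| < eps.
Multiplying by the conjugate, |√y − √7| = |y − 7|/(√y + √7).
Restrict delta ≤ 7 so that |y − 7| < 7 forces y > 0, and then √y + √7 > √7.
Hence |√y − √7| < |y − 7|/√7, which is < eps once |y − 7| < √7·eps.
Take delta = min(7, √7·eps). If 0 < |y − 7| < delta then y > 0 and |√y − √7| < |y − 7|/√7 < eps.

delta = min(7, √7·eps)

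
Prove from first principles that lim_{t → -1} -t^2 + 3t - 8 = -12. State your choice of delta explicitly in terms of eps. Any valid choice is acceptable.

delta = min(1, eps/6)

Let eps > 0. We want delta > 0 such that 0 < |t + 1| < delta implies |(-t^2 + 3t - 8) + 12| < eps.
(-t^2 + 3t - 8) + 12 = -t^2 + 3t + 4 = (t + 1)(-t + 4).
So |(-t^2 + 3t - 8) + 12| = |t + 1|·|-t + 4|.
Assume first that |t + 1| < 1, so |t| < 2. Then |-t + 4| ≤ 2 + 4 = 6.
Hence |(-t^2 + 3t - 8) + 12| ≤ 6|t + 1| < eps provided |t + 1| < eps/6.
Take delta = min(1, eps/6). Then 0 < |t + 1| < delta gives both |t + 1| < 1 and |t + 1| < eps/6, so |(-t^2 + 3t - 8) + 12| < eps.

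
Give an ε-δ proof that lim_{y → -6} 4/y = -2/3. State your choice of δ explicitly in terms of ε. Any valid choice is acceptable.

δ = min(3, (9/2)ε)

Fix ε > 0. We seek δ > 0 such that 0 < |y + 6| < δ implies |4/y + 2/3| < ε.
|4/y + 2/3| = 4·|-6 − y|/(6·|y|) = 4|y + 6|/(6|y|).
Restrict δ ≤ 3. Then |y + 6| < 3 gives |y| > 3, so 6|y| > 18.
Then |4/y + 2/3| < 4|y + 6|/18, which is < ε when |y + 6| < (9/2)ε.
Take δ = min(3, (9/2)ε). Then 0 < |y + 6| < δ gives both |y + 6| < 3 and |y + 6| < (9/2)ε, so |4/y + 2/3| < ε.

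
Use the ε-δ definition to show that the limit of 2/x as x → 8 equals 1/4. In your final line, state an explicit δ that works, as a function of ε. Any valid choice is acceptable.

δ = min(4, 16ε)

Let ε > 0 be given. We seek δ > 0 such that 0 < |x − 8| < δ implies |2/x − (1/4)| < ε.
|2/x − (1/4)| = 2·|8 − x|/(8·|x|) = 2|x − 8|/(8|x|).
Restrict δ ≤ 4. Then |x − 8| < 4 gives |x| > 4, so 8|x| > 32.
Then |2/x − (1/4)| < 2|x − 8|/32, which is < ε when |x − 8| < 16ε.
Take δ = min(4, 16ε). Then 0 < |x − 8| < δ gives both |x − 8| < 4 and |x − 8| < 16ε, so |2/x − (1/4)| < ε.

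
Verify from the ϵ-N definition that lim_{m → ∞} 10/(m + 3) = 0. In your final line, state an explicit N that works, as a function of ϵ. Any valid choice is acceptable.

Let ϵ > 0. For m ≥ 1, |10/(m + 3) − 0| = 10/(m + 3) ≤ 10/m.
We need 10/m < ϵ, i.e. m > 10/ϵ.
Take N = 10/ϵ. If m > N then |10/(m + 3)| ≤ 10/m < ϵ.

N = 10/ϵ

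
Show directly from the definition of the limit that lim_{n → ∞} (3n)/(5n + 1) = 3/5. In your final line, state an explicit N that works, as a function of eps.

Let eps > 0. For n ≥ 1, |(3n)/(5n + 1) − (3/5)| = |-3|/(5(5n + 1)) = 3/(5(5n + 1)).
Since 5n + 1 ≥ 5n for n ≥ 1, this is ≤ 3/(5·5n) = (3/25)/n.
So |(3n)/(5n + 1) − (3/5)| < eps whenever n > (3/25)/eps.
Take N = (3/25)/eps. If n > N then |(3n)/(5n + 1) − (3/5)| ≤ (3/25)/n < eps.

N = (3/25)/eps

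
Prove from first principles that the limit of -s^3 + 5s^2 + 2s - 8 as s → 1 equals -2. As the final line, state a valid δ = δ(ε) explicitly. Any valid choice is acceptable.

Let ε > 0. We want δ > 0 such that 0 < |s − 1| < δ implies |(-s^3 + 5s^2 + 2s - 8) + 2| < ε.
(-s^3 + 5s^2 + 2s - 8) + 2 = -s^3 + 5s^2 + 2s - 6 = (s − 1)(-s^2 + 4s + 6).
So |(-s^3 + 5s^2 + 2s - 8) + 2| = |s − 1|·|-s^2 + 4s + 6|.
Assume first that |s − 1| < 2, so |s| < 3. Then |-s^2 + 4s + 6| ≤ 3^2 + 4·3 + 6 = 27.
Hence |(-s^3 + 5s^2 + 2s - 8) + 2| ≤ 27|s − 1| < ε provided |s − 1| < ε/27.
Take δ = min(2, ε/27). Then 0 < |s − 1| < δ gives both |s − 1| < 2 and |s − 1| < ε/27, so |(-s^3 + 5s^2 + 2s - 8) + 2| < ε.

δ = min(2, ε/27)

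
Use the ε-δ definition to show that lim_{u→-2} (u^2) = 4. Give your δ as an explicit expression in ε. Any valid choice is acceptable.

δ = min(1, ε/5)

Suppose ε > 0. We seek δ > 0 with 0 < |u + 2| < δ ⇒ |u^2 − 4| < ε.
Factor: u^2 − 4 = (u + 2)(u - 2), so |u^2 − 4| = |u + 2|·|u - 2|.
Restrict δ ≤ 1. Then |u + 2| < 1 gives |u| < 3, so by the triangle inequality |u - 2| ≤ 3 + 2 = 5.
Hence |u^2 − 4| ≤ 5|u + 2|, which is < ε once |u + 2| < ε/5.
Take δ = min(1, ε/5). If 0 < |u + 2| < δ then both bounds hold and |u^2 − 4| ≤ 5|u + 2| < 5·(ε/5) = ε.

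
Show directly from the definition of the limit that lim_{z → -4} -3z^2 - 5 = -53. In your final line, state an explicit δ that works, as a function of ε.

Suppose ε > 0. We want δ > 0 such that 0 < |z + 4| < δ implies |(-3z^2 - 5) + 53| < ε.
(-3z^2 - 5) + 53 = -3z^2 + 48 = (z + 4)(-3z + 12).
So |(-3z^2 - 5) + 53| = |z + 4|·|-3z + 12|.
Assume first that |z + 4| < 1, so |z| < 5. Then |-3z + 12| ≤ 3·5 + 12 = 27.
Hence |(-3z^2 - 5) + 53| ≤ 27|z + 4| < ε provided |z + 4| < ε/27.
Take δ = min(1, ε/27). Then 0 < |z + 4| < δ gives both |z + 4| < 1 and |z + 4| < ε/27, so |(-3z^2 - 5) + 53| < ε.

δ = min(1, ε/27)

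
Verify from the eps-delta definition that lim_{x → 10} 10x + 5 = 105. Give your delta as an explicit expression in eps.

Suppose eps > 0. We need delta > 0 so that 0 < |x − 10| < delta implies |(10x + 5) − 105| < eps.
|(10x + 5) − 105| = |10x - 100| = 10|x − 10|.
So 10|x − 10| < eps exactly when |x − 10| < eps/10.
Take delta = eps/10. If 0 < |x − 10| < delta then |(10x + 5) − 105| = 10|x − 10| < 10·(eps/10) = eps.

delta = eps/10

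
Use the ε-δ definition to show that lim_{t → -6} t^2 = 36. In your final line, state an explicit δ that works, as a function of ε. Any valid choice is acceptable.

Let ε > 0. We seek δ > 0 with 0 < |t + 6| < δ ⇒ |t^2 − 36| < ε.
Factor: t^2 − 36 = (t + 6)(t - 6), so |t^2 − 36| = |t + 6|·|t - 6|.
Restrict δ ≤ 2. Then |t + 6| < 2 gives |t| < 8, so by the triangle inequality |t - 6| ≤ 8 + 6 = 14.
Hence |t^2 − 36| ≤ 14|t + 6|, which is < ε once |t + 6| < ε/14.
Take δ = min(2, ε/14). If 0 < |t + 6| < δ then both bounds hold and |t^2 − 36| ≤ 14|t + 6| < 14·(ε/14) = ε.

δ = min(2, ε/14)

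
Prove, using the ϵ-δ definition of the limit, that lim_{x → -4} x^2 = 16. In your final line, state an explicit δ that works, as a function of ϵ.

δ = min(1, ϵ/9)

Let ϵ > 0. We seek δ > 0 with 0 < |x + 4| < δ ⇒ |x^2 − 16| < ϵ.
Factor: x^2 − 16 = (x + 4)(x - 4), so |x^2 − 16| = |x + 4|·|x - 4|.
Impose δ ≤ 1 so that |x| < 5; then |x - 4| ≤ 9.
Hence |x^2 − 16| ≤ 9|x + 4|, which is < ϵ once |x + 4| < ϵ/9.
Take δ = min(1, ϵ/9). If 0 < |x + 4| < δ then both bounds hold and |x^2 − 16| ≤ 9|x + 4| < 9·(ϵ/9) = ϵ.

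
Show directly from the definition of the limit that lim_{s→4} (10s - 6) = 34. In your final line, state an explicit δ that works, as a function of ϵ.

Suppose ϵ > 0. We need δ > 0 so that 0 < |s − 4| < δ implies |(10s - 6) − 34| < ϵ.
|(10s - 6) − 34| = |10s - 40| = 10|s − 4|.
Thus it suffices that |s − 4| < ϵ/10.
Take δ = ϵ/10. If 0 < |s − 4| < δ then |(10s - 6) − 34| = 10|s − 4| < 10·(ϵ/10) = ϵ.

δ = ϵ/10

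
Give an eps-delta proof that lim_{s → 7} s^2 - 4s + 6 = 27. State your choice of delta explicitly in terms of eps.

Let eps > 0 be given. We want delta > 0 such that 0 < |s − 7| < delta implies |(s^2 - 4s + 6) − 27| < eps.
(s^2 - 4s + 6) − 27 = s^2 - 4s - 21 = (s − 7)(s + 3).
So |(s^2 - 4s + 6) − 27| = |s − 7|·|s + 3|.
Require delta ≤ 1. Then |s − 7| < 1 gives |s| < 8, and by the triangle inequality |s + 3| ≤ 8 + 3 = 11.
Hence |(s^2 - 4s + 6) − 27| ≤ 11|s − 7| < eps provided |s − 7| < eps/11.
Take delta = min(1, eps/11). Then 0 < |s − 7| < delta gives both |s − 7| < 1 and |s − 7| < eps/11, so |(s^2 - 4s + 6) − 27| < eps.

delta = min(1, eps/11)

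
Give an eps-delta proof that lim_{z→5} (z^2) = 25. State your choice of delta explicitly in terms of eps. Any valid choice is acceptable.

delta = min(1, eps/11)

Let eps > 0. We seek delta > 0 with 0 < |z − 5| < delta ⇒ |z^2 − 25| < eps.
Factor: z^2 − 25 = (z − 5)(z + 5), so |z^2 − 25| = |z − 5|·|z + 5|.
Restrict delta ≤ 1. Then |z − 5| < 1 gives |z| < 6, so by the triangle inequality |z + 5| ≤ 6 + 5 = 11.
Hence |z^2 − 25| ≤ 11|z − 5|, which is < eps once |z − 5| < eps/11.
Take delta = min(1, eps/11). If 0 < |z − 5| < delta then both bounds hold and |z^2 − 25| ≤ 11|z − 5| < 11·(eps/11) = eps.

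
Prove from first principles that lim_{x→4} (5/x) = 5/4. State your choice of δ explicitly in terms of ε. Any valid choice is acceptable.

Fix ε > 0. We seek δ > 0 such that 0 < |x − 4| < δ implies |5/x − (5/4)| < ε.
|5/x − (5/4)| = 5·|4 − x|/(4·|x|) = 5|x − 4|/(4|x|).
Restrict δ ≤ 2. Then |x − 4| < 2 gives |x| > 2, so 4|x| > 8.
Then |5/x − (5/4)| < 5|x − 4|/8, which is < ε when |x − 4| < (8/5)ε.
Take δ = min(2, (8/5)ε). Then 0 < |x − 4| < δ gives both |x − 4| < 2 and |x − 4| < (8/5)ε, so |5/x − (5/4)| < ε.

δ = min(2, (8/5)ε)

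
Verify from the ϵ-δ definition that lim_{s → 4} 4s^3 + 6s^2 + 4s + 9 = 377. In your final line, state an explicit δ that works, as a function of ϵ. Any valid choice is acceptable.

δ = min(1, ϵ/302)

Let ϵ > 0 be given. We want δ > 0 such that 0 < |s − 4| < δ implies |(4s^3 + 6s^2 + 4s + 9) − 377| < ϵ.
(4s^3 + 6s^2 + 4s + 9) − 377 = 4s^3 + 6s^2 + 4s - 368 = (s − 4)(4s^2 + 22s + 92).
So |(4s^3 + 6s^2 + 4s + 9) − 377| = |s − 4|·|4s^2 + 22s + 92|.
Assume first that |s − 4| < 1, so |s| < 5. Then |4s^2 + 22s + 92| ≤ 4·5^2 + 22·5 + 92 = 302.
Hence |(4s^3 + 6s^2 + 4s + 9) − 377| ≤ 302|s − 4| < ϵ provided |s − 4| < ϵ/302.
Take δ = min(1, ϵ/302). Then 0 < |s − 4| < δ gives both |s − 4| < 1 and |s − 4| < ϵ/302, so |(4s^3 + 6s^2 + 4s + 9) − 377| < ϵ.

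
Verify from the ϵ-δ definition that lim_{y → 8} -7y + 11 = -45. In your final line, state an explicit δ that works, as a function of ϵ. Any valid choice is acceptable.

δ = ϵ/7

Let ϵ > 0 be given. We need δ > 0 so that 0 < |y − 8| < δ implies |(-7y + 11) + 45| < ϵ.
|(-7y + 11) + 45| = |-7y + 56| = 7|y − 8|.
Thus it suffices that |y − 8| < ϵ/7.
Choosing δ = ϵ/7 gives |(-7y + 11) + 45| = 7|y − 8| < ϵ whenever |y − 8| < δ.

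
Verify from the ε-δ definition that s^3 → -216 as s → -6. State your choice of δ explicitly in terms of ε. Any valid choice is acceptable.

δ = min(1, ε/127)

Let ε > 0. We seek δ > 0 with 0 < |s + 6| < δ ⇒ |s^3 + 216| < ε.
Factor: s^3 + 216 = (s + 6)(s^2 - 6s + 36), so |s^3 + 216| = |s + 6|·|s^2 - 6s + 36|.
Restrict δ ≤ 1. Then |s + 6| < 1 gives |s| < 7, so by the triangle inequality |s^2 - 6s + 36| ≤ 7^2 + 6·7 + 36 = 127.
Hence |s^3 + 216| ≤ 127|s + 6|, which is < ε once |s + 6| < ε/127.
Take δ = min(1, ε/127). If 0 < |s + 6| < δ then both bounds hold and |s^3 + 216| ≤ 127|s + 6| < 127·(ε/127) = ε.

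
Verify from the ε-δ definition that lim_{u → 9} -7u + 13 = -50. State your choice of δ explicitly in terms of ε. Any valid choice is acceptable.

Let ε > 0 be given. We need δ > 0 so that 0 < |u − 9| < δ implies |(-7u + 13) + 50| < ε.
|(-7u + 13) + 50| = |-7u + 63| = 7|u − 9|.
So 7|u − 9| < ε exactly when |u − 9| < ε/7.
Take δ = ε/7. If 0 < |u − 9| < δ then |(-7u + 13) + 50| = 7|u − 9| < 7·(ε/7) = ε.

δ = ε/7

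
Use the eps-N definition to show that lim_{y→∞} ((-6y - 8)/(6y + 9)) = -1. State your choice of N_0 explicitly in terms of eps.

Let eps > 0. We seek N_0 > 0 such that y > N_0 implies |(-6y - 8)/(6y + 9) + 1| < eps.
(-6y - 8)/(6y + 9) + 1 = (6(-6y - 8) − (-6)(6y + 9)) / (6(6y + 9)) = 6/(6(6y + 9)).
For y > 0 we have 6y + 9 > 6y, so |(-6y - 8)/(6y + 9) + 1| = 6/(6(6y + 9)) < 6/(6·6y) = (1/6)/y.
Thus |(-6y - 8)/(6y + 9) + 1| < eps whenever y > (1/6)/eps.
Take N_0 = (1/6)/eps. If y > N_0 then |(-6y - 8)/(6y + 9) + 1| < (1/6)/y < eps.

N_0 = (1/6)/eps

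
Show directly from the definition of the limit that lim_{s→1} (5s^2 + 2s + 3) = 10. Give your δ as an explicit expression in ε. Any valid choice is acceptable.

δ = min(1, ε/17)

Suppose ε > 0. We want δ > 0 such that 0 < |s − 1| < δ implies |(5s^2 + 2s + 3) − 10| < ε.
(5s^2 + 2s + 3) − 10 = 5s^2 + 2s - 7 = (s − 1)(5s + 7).
So |(5s^2 + 2s + 3) − 10| = |s − 1|·|5s + 7|.
Assume first that |s − 1| < 1, so |s| < 2. Then |5s + 7| ≤ 5·2 + 7 = 17.
Hence |(5s^2 + 2s + 3) − 10| ≤ 17|s − 1| < ε provided |s − 1| < ε/17.
Choosing δ = min(1, ε/17) ensures both conditions, hence |(5s^2 + 2s + 3) − 10| < ε.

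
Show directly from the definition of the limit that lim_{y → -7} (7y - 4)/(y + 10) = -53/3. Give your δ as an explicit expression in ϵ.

δ = min(3/2, (9/148)ϵ)

Let ϵ > 0. We want δ > 0 with 0 < |y + 7| < δ ⇒ |(7y - 4)/(y + 10) + 53/3| < ϵ.
Combining over a common denominator, (7y - 4)/(y + 10) + 53/3 = [(7y - 4)·3 − (-53)·(y + 10)] / [3·(y + 10)] = 74(y + 7) / (3(y + 10)).
So |(7y - 4)/(y + 10) + 53/3| = 74|y + 7| / (3·|y + 10|).
Restrict δ ≤ 3/2. Then |y + 7| < 3/2 gives |y + 10| = |(y + 7) + 3| ≥ 3 − 3/2 = 3/2.
Hence |(7y - 4)/(y + 10) + 53/3| < 74|y + 7|/(3·(3/2)) = (148/9)|y + 7|, which is < ϵ once |y + 7| < (9/148)ϵ.
Take δ = min(3/2, (9/148)ϵ). Then 0 < |y + 7| < δ forces both bounds, so |(7y - 4)/(y + 10) + 53/3| < ϵ.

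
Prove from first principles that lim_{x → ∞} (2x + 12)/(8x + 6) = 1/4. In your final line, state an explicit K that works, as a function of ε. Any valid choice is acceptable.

Fix ε > 0. We seek K > 0 such that x > K implies |(2x + 12)/(8x + 6) − (1/4)| < ε.
(2x + 12)/(8x + 6) − (1/4) = (8(2x + 12) − 2(8x + 6)) / (8(8x + 6)) = 84/(8(8x + 6)).
For x > 0 we have 8x + 6 > 8x, so |(2x + 12)/(8x + 6) − (1/4)| = 84/(8(8x + 6)) < 84/(8·8x) = (21/16)/x.
Thus |(2x + 12)/(8x + 6) − (1/4)| < ε whenever x > (21/16)/ε.
Take K = (21/16)/ε. If x > K then |(2x + 12)/(8x + 6) − (1/4)| < (21/16)/x < ε.

K = (21/16)/ε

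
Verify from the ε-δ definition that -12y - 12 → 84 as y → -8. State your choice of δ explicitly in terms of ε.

δ = ε/12

Let ε > 0. We need δ > 0 so that 0 < |y + 8| < δ implies |(-12y - 12) − 84| < ε.
|(-12y - 12) − 84| = |-12y - 96| = 12|y + 8|.
Thus it suffices that |y + 8| < ε/12.
Choosing δ = ε/12 gives |(-12y - 12) − 84| = 12|y + 8| < ε whenever |y + 8| < δ.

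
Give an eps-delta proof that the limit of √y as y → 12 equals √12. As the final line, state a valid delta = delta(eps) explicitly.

Let eps > 0 be given. We want delta > 0 such that 0 < |y − 12| < delta implies |√y − √12| < eps.
Multiplying by the conjugate, |√y − √12| = |y − 12|/(√y + √12).
Restrict delta ≤ 12 so that |y − 12| < 12 forces y > 0, and then √y + √12 > √12.
Hence |√y − √12| < |y − 12|/√12, which is < eps once |y − 12| < √12·eps.
Take delta = min(12, √12·eps). If 0 < |y − 12| < delta then y > 0 and |√y − √12| < |y − 12|/√12 < eps.

delta = min(12, √12·eps)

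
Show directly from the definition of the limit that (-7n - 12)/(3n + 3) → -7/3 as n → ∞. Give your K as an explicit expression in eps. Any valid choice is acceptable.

K = (5/3)/eps

Let eps > 0 be given. For n ≥ 1, |(-7n - 12)/(3n + 3) + 7/3| = |-15|/(3(3n + 3)) = 15/(3(3n + 3)).
Since 3n + 3 ≥ 3n for n ≥ 1, this is ≤ 15/(3·3n) = (5/3)/n.
So |(-7n - 12)/(3n + 3) + 7/3| < eps whenever n > (5/3)/eps.
Take K = (5/3)/eps. If n > K then |(-7n - 12)/(3n + 3) + 7/3| ≤ (5/3)/n < eps.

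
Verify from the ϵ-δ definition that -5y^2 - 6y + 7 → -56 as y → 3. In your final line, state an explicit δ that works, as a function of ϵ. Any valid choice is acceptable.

Suppose ϵ > 0. We want δ > 0 such that 0 < |y − 3| < δ implies |(-5y^2 - 6y + 7) + 56| < ϵ.
(-5y^2 - 6y + 7) + 56 = -5y^2 - 6y + 63 = (y − 3)(-5y - 21).
So |(-5y^2 - 6y + 7) + 56| = |y − 3|·|-5y - 21|.
Assume first that |y − 3| < 1, so |y| < 4. Then |-5y - 21| ≤ 5·4 + 21 = 41.
Hence |(-5y^2 - 6y + 7) + 56| ≤ 41|y − 3| < ϵ provided |y − 3| < ϵ/41.
Choosing δ = min(1, ϵ/41) ensures both conditions, hence |(-5y^2 - 6y + 7) + 56| < ϵ.

δ = min(1, ϵ/41)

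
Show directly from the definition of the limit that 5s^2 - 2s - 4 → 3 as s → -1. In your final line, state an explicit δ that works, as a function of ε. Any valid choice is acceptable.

Fix ε > 0. We want δ > 0 such that 0 < |s + 1| < δ implies |(5s^2 - 2s - 4) − 3| < ε.
(5s^2 - 2s - 4) − 3 = 5s^2 - 2s - 7 = (s + 1)(5s - 7).
So |(5s^2 - 2s - 4) − 3| = |s + 1|·|5s - 7|.
Assume first that |s + 1| < 1, so |s| < 2. Then |5s - 7| ≤ 5·2 + 7 = 17.
Hence |(5s^2 - 2s - 4) − 3| ≤ 17|s + 1| < ε provided |s + 1| < ε/17.
Choosing δ = min(1, ε/17) ensures both conditions, hence |(5s^2 - 2s - 4) − 3| < ε.

δ = min(1, ε/17)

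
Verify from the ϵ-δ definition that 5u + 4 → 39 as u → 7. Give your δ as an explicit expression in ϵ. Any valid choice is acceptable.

δ = ϵ/5

Fix ϵ > 0. We need δ > 0 so that 0 < |u − 7| < δ implies |(5u + 4) − 39| < ϵ.
Since (5u + 4) − 39 = 5(u − 7), we have |(5u + 4) − 39| = 5|u − 7|.
Thus it suffices that |u − 7| < ϵ/5.
Take δ = ϵ/5. If 0 < |u − 7| < δ then |(5u + 4) − 39| = 5|u − 7| < 5·(ϵ/5) = ϵ.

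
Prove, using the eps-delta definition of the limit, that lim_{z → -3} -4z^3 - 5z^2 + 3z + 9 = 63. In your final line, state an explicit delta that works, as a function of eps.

delta = min(2, eps/153)

Let eps > 0. We want delta > 0 such that 0 < |z + 3| < delta implies |(-4z^3 - 5z^2 + 3z + 9) − 63| < eps.
(-4z^3 - 5z^2 + 3z + 9) − 63 = -4z^3 - 5z^2 + 3z - 54 = (z + 3)(-4z^2 + 7z - 18).
So |(-4z^3 - 5z^2 + 3z + 9) − 63| = |z + 3|·|-4z^2 + 7z - 18|.
Assume first that |z + 3| < 2, so |z| < 5. Then |-4z^2 + 7z - 18| ≤ 4·5^2 + 7·5 + 18 = 153.
Hence |(-4z^3 - 5z^2 + 3z + 9) − 63| ≤ 153|z + 3| < eps provided |z + 3| < eps/153.
Choosing delta = min(2, eps/153) ensures both conditions, hence |(-4z^3 - 5z^2 + 3z + 9) − 63| < eps.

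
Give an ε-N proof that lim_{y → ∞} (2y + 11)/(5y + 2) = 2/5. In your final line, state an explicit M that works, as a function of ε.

Let ε > 0. We seek M > 0 such that y > M implies |(2y + 11)/(5y + 2) − (2/5)| < ε.
(2y + 11)/(5y + 2) − (2/5) = (5(2y + 11) − 2(5y + 2)) / (5(5y + 2)) = 51/(5(5y + 2)).
For y > 0 we have 5y + 2 > 5y, so |(2y + 11)/(5y + 2) − (2/5)| = 51/(5(5y + 2)) < 51/(5·5y) = (51/25)/y.
Thus |(2y + 11)/(5y + 2) − (2/5)| < ε whenever y > (51/25)/ε.
Take M = (51/25)/ε. If y > M then |(2y + 11)/(5y + 2) − (2/5)| < (51/25)/y < ε.

M = (51/25)/ε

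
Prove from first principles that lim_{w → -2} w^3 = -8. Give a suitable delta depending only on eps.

delta = min(1, eps/19)

Let eps > 0 be given. We seek delta > 0 with 0 < |w + 2| < delta ⇒ |w^3 + 8| < eps.
Factor: w^3 + 8 = (w + 2)(w^2 - 2w + 4), so |w^3 + 8| = |w + 2|·|w^2 - 2w + 4|.
Impose delta ≤ 1 so that |w| < 3; then |w^2 - 2w + 4| ≤ 19.
Hence |w^3 + 8| ≤ 19|w + 2|, which is < eps once |w + 2| < eps/19.
Take delta = min(1, eps/19). If 0 < |w + 2| < delta then both bounds hold and |w^3 + 8| ≤ 19|w + 2| < 19·(eps/19) = eps.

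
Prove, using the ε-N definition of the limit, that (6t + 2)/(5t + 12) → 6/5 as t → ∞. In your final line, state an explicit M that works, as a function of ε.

M = (62/25)/ε

Fix ε > 0. We seek M > 0 such that t > M implies |(6t + 2)/(5t + 12) − (6/5)| < ε.
(6t + 2)/(5t + 12) − (6/5) = (5(6t + 2) − 6(5t + 12)) / (5(5t + 12)) = -62/(5(5t + 12)).
For t > 0 we have 5t + 12 > 5t, so |(6t + 2)/(5t + 12) − (6/5)| = 62/(5(5t + 12)) < 62/(5·5t) = (62/25)/t.
Thus |(6t + 2)/(5t + 12) − (6/5)| < ε whenever t > (62/25)/ε.
Take M = (62/25)/ε. If t > M then |(6t + 2)/(5t + 12) − (6/5)| < (62/25)/t < ε.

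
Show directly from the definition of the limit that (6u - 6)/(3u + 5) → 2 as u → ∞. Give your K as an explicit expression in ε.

Let ε > 0. We seek K > 0 such that u > K implies |(6u - 6)/(3u + 5) − 2| < ε.
(6u - 6)/(3u + 5) − 2 = (3(6u - 6) − 6(3u + 5)) / (3(3u + 5)) = -48/(3(3u + 5)).
For u > 0 we have 3u + 5 > 3u, so |(6u - 6)/(3u + 5) − 2| = 48/(3(3u + 5)) < 48/(3·3u) = (16/3)/u.
Thus |(6u - 6)/(3u + 5) − 2| < ε whenever u > (16/3)/ε.
Take K = (16/3)/ε. If u > K then |(6u - 6)/(3u + 5) − 2| < (16/3)/u < ε.

K = (16/3)/ε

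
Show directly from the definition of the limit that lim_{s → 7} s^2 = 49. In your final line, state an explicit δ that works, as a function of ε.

δ = min(1, ε/15)

Fix ε > 0. We seek δ > 0 with 0 < |s − 7| < δ ⇒ |s^2 − 49| < ε.
Factor: s^2 − 49 = (s − 7)(s + 7), so |s^2 − 49| = |s − 7|·|s + 7|.
Restrict δ ≤ 1. Then |s − 7| < 1 gives |s| < 8, so by the triangle inequality |s + 7| ≤ 8 + 7 = 15.
Hence |s^2 − 49| ≤ 15|s − 7|, which is < ε once |s − 7| < ε/15.
Take δ = min(1, ε/15). If 0 < |s − 7| < δ then both bounds hold and |s^2 − 49| ≤ 15|s − 7| < 15·(ε/15) = ε.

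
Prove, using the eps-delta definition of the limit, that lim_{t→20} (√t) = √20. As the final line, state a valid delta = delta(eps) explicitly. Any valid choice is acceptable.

delta = min(20, √20·eps)

Fix eps > 0. We want delta > 0 such that 0 < |t − 20| < delta implies |√t − √20| < eps.
Rationalise: √t − √20 = (t − 20)/(√t + √20), so |√t − √20| = |t − 20|/(√t + √20).
Restrict delta ≤ 20 so that |t − 20| < 20 forces t > 0, and then √t + √20 > √20.
Hence |√t − √20| < |t − 20|/√20, which is < eps once |t − 20| < √20·eps.
Take delta = min(20, √20·eps). If 0 < |t − 20| < delta then t > 0 and |√t − √20| < |t − 20|/√20 < eps.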